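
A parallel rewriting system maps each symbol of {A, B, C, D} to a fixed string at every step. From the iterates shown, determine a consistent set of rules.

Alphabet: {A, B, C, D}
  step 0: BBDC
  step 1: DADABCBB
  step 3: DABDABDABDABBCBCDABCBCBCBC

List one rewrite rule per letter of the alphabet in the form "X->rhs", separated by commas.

A->C, B->DA, C->B, D->BCB

  step 0 ⇒ step 1: BBDC ⇒ DA·DA·BCB·B
    B ↦ DA
    C ↦ B
    D ↦ BCB
    A ↦ C  (constrained at step 1)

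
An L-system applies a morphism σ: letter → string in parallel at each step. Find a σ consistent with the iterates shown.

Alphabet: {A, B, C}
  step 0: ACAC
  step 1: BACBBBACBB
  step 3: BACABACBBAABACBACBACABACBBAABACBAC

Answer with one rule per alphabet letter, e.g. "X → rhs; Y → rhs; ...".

A->BAC, B->A, C->BB

  step 0 ⇒ step 1: ACAC ⇒ BAC·BB·BAC·BB
    A ↦ BAC
    C ↦ BB
    B ↦ A  (constrained at step 1)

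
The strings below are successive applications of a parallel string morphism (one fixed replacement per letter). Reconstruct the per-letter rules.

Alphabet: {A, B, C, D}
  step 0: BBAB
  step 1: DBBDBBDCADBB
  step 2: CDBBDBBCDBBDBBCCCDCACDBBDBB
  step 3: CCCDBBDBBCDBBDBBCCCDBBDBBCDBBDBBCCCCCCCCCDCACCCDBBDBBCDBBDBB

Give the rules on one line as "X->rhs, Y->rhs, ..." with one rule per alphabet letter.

A->DCA, B->DBB, C->CC, D->C

  step 2 ⇒ step 3: CDBBDBBCDBBDBBCCCDCACDBBDBB ⇒ CC·C·DBB·DBB·C·DBB·DBB·CC·C·DBB·DBB·C·DBB·DBB·CC·CC·CC·C·CC·DCA·CC·C·DBB·DBB·C·DBB·DBB
    A ↦ DCA
    B ↦ DBB
    C ↦ CC
    D ↦ C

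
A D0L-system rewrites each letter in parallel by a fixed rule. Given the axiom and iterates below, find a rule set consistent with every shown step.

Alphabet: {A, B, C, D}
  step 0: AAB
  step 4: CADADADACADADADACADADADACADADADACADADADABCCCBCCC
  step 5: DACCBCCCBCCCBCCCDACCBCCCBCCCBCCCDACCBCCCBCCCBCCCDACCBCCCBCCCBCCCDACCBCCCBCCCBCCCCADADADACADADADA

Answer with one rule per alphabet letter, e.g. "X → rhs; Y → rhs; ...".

  step 4 ⇒ step 5: CADADADACADADADACADADADACADADADACADADADABCCCBCCC ⇒ DA·CC·BC·CC·BC·CC·BC·CC·DA·CC·BC·CC·BC·CC·BC·CC·DA·CC·BC·CC·BC·CC·BC·CC·DA·CC·BC·CC·BC·CC·BC·CC·DA·CC·BC·CC·BC·CC·BC·CC·CA·DA·DA·DA·CA·DA·DA·DA
    A ↦ CC
    B ↦ CA
    C ↦ DA
    D ↦ BC

A->CC, B->CA, C->DA, D->BC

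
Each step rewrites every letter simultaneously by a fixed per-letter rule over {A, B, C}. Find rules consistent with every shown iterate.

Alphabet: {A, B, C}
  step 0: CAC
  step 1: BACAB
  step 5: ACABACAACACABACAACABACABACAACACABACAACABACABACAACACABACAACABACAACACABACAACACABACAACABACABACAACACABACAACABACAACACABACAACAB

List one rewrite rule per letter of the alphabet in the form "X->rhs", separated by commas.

  step 0 ⇒ step 1: CAC ⇒ B·ACA·B
    A ↦ ACA
    C ↦ B
    B ↦ AC  (constrained at step 1)

A->ACA, B->AC, C->B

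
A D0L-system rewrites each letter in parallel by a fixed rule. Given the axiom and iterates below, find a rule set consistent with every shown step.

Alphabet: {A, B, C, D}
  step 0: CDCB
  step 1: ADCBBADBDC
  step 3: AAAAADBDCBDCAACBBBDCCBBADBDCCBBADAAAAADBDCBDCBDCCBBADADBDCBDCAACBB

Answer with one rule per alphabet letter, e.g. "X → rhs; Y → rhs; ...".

A->AA, B->BDC, C->AD, D->CBB

  step 0 ⇒ step 1: CDCB ⇒ AD·CBB·AD·BDC
    B ↦ BDC
    C ↦ AD
    D ↦ CBB
    A ↦ AA  (constrained at step 1)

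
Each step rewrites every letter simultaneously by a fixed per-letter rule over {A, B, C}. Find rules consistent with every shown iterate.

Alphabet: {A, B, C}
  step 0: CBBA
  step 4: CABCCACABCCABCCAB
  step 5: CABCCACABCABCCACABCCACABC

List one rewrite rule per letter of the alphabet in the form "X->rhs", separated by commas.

A->B, B->C, C->CA

  step 4 ⇒ step 5: CABCCACABCCABCCAB ⇒ CA·B·C·CA·CA·B·CA·B·C·CA·CA·B·C·CA·CA·B·C
    A ↦ B
    B ↦ C
    C ↦ CA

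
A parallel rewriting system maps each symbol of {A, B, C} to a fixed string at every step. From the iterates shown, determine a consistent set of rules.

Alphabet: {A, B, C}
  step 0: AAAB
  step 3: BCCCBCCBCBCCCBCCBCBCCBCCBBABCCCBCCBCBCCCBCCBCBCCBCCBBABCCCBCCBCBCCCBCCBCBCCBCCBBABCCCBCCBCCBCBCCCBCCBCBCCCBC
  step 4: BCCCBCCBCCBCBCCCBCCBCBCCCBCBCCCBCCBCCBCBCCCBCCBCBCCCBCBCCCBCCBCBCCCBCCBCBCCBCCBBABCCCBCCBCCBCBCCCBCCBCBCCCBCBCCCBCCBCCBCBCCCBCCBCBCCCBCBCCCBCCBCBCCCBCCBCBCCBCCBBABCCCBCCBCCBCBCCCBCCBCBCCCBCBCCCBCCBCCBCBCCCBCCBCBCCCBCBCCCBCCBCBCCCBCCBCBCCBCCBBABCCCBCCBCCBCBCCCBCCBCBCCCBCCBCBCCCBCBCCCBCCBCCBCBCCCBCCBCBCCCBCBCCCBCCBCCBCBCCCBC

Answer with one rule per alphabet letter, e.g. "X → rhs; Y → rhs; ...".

A->BBA, B->BCC, C->CBC

  step 3 ⇒ step 4: BCCCBCCBCBCCCBCCBCBCCBCCBBABCCCBCCBCBCCCBCCBCBCCBCCBBABCCCBCCBCBCCCBCCBCBCCBCCBBABCCCBCCBCCBCBCCCBCCBCBCCCBC ⇒ BCC·CBC·CBC·CBC·BCC·CBC·CBC·BCC·CBC·BCC·CBC·CBC·CBC·BCC·CBC·CBC·BCC·CBC·BCC·CBC·CBC·BCC·CBC·CBC·BCC·BCC·BBA·BCC·CBC·CBC·CBC·BCC·CBC·CBC·BCC·CBC·BCC·CBC·CBC·CBC·BCC·CBC·CBC·BCC·CBC·BCC·CBC·CBC·BCC·CBC·CBC·BCC·BCC·BBA·BCC·CBC·CBC·CBC·BCC·CBC·CBC·BCC·CBC·BCC·CBC·CBC·CBC·BCC·CBC·CBC·BCC·CBC·BCC·CBC·CBC·BCC·CBC·CBC·BCC·BCC·BBA·BCC·CBC·CBC·CBC·BCC·CBC·CBC·BCC·CBC·CBC·BCC·CBC·BCC·CBC·CBC·CBC·BCC·CBC·CBC·BCC·CBC·BCC·CBC·CBC·CBC·BCC·CBC
    A ↦ BBA
    B ↦ BCC
    C ↦ CBC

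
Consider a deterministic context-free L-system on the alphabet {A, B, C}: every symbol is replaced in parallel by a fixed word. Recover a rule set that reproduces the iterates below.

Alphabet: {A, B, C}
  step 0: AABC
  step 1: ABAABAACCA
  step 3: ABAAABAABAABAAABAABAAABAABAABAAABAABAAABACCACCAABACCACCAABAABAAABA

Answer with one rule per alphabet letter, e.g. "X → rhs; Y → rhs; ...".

  step 0 ⇒ step 1: AABC ⇒ ABA·ABA·A·CCA
    A ↦ ABA
    B ↦ A
    C ↦ CCA

A->ABA, B->A, C->CCA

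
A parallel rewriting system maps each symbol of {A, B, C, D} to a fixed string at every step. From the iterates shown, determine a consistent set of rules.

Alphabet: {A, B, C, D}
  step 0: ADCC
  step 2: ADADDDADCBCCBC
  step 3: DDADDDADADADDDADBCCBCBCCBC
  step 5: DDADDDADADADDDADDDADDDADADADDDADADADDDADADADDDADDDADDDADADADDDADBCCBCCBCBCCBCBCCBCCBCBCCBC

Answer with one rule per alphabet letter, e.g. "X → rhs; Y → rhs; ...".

  step 2 ⇒ step 3: ADADDDADCBCCBC ⇒ DD·AD·DD·AD·AD·AD·DD·AD·BC·C·BC·BC·C·BC
    A ↦ DD
    B ↦ C
    C ↦ BC
    D ↦ AD

A->DD, B->C, C->BC, D->AD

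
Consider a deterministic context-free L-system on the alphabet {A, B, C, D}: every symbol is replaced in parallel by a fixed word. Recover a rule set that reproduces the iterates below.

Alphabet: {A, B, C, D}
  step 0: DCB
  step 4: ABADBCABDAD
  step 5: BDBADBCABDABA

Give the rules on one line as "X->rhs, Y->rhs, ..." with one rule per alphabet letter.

  step 4 ⇒ step 5: ABADBCABDAD ⇒ B·D·B·A·D·BCA·B·D·A·B·A
    A ↦ B
    B ↦ D
    C ↦ BCA
    D ↦ A

A->B, B->D, C->BCA, D->A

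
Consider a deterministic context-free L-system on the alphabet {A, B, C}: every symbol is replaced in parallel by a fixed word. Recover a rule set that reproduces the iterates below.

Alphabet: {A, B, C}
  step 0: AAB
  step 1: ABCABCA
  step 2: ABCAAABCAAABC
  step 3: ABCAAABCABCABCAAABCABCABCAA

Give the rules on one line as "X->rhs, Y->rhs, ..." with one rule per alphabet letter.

  step 2 ⇒ step 3: ABCAAABCAAABC ⇒ ABC·A·A·ABC·ABC·ABC·A·A·ABC·ABC·ABC·A·A
    A ↦ ABC
    B ↦ A
    C ↦ A

A->ABC, B->A, C->A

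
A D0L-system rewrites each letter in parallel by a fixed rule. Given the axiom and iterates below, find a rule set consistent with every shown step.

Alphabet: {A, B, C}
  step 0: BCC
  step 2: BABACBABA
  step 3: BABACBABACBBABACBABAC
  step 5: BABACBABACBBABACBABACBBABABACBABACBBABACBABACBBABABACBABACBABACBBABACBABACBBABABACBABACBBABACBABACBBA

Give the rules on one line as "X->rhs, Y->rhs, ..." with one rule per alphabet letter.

  step 2 ⇒ step 3: BABACBABA ⇒ BA·BAC·BA·BAC·B·BA·BAC·BA·BAC
    A ↦ BAC
    B ↦ BA
    C ↦ B

A->BAC, B->BA, C->B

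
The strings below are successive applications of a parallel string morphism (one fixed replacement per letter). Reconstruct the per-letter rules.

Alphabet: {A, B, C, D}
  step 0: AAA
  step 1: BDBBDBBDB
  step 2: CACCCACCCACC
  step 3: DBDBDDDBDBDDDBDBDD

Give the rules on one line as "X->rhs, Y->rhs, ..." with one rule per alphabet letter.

  step 2 ⇒ step 3: CACCCACCCACC ⇒ D·BDB·D·D·D·BDB·D·D·D·BDB·D·D
    A ↦ BDB
    C ↦ D
  step 1 ⇒ step 2: BDBBDBBDB ⇒ C·AC·C·C·AC·C·C·AC·C
    B ↦ C
  step 1 ⇒ step 2: BDBBDBBDB ⇒ C·AC·C·C·AC·C·C·AC·C
    D ↦ AC

A->BDB, B->C, C->D, D->AC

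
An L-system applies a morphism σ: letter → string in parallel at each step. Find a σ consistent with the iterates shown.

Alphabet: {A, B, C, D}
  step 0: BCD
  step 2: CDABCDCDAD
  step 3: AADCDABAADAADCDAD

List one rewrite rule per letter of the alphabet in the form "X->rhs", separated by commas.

A->CD, B->AB, C->A, D->AD

  step 2 ⇒ step 3: CDABCDCDAD ⇒ A·AD·CD·AB·A·AD·A·AD·CD·AD
    A ↦ CD
    B ↦ AB
    C ↦ A
    D ↦ AD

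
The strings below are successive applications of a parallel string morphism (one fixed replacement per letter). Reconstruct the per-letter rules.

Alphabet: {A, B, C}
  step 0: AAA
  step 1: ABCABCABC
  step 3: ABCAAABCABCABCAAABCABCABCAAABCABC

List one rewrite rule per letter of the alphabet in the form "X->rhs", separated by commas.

  step 0 ⇒ step 1: AAA ⇒ ABC·ABC·ABC
    A ↦ ABC
    B ↦ A  (constrained at step 1)
    C ↦ A  (constrained at step 1)

A->ABC, B->A, C->A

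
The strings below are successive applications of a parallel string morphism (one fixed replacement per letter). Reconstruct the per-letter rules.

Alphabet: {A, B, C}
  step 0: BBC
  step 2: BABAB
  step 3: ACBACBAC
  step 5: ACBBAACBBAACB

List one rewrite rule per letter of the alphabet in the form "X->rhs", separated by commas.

A->B, B->AC, C->A

  step 2 ⇒ step 3: BABAB ⇒ AC·B·AC·B·AC
    A ↦ B
    B ↦ AC
    C ↦ A  (constrained at step 0)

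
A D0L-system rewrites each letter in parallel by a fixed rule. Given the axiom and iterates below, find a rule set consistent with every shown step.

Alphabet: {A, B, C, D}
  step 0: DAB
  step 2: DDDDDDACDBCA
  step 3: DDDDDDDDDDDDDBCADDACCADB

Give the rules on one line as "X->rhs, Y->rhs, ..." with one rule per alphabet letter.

  step 2 ⇒ step 3: DDDDDDACDBCA ⇒ DD·DD·DD·DD·DD·DD·DB·CA·DD·AC·CA·DB
    A ↦ DB
    B ↦ AC
    C ↦ CA
    D ↦ DD

A->DB, B->AC, C->CA, D->DD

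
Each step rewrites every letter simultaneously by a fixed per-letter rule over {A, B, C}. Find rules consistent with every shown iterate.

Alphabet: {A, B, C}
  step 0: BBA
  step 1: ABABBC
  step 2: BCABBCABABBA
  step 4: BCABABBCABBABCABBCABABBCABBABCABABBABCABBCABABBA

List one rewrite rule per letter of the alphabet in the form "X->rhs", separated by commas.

A->BC, B->AB, C->BA

  step 1 ⇒ step 2: ABABBC ⇒ BC·AB·BC·AB·AB·BA
    A ↦ BC
    B ↦ AB
    C ↦ BA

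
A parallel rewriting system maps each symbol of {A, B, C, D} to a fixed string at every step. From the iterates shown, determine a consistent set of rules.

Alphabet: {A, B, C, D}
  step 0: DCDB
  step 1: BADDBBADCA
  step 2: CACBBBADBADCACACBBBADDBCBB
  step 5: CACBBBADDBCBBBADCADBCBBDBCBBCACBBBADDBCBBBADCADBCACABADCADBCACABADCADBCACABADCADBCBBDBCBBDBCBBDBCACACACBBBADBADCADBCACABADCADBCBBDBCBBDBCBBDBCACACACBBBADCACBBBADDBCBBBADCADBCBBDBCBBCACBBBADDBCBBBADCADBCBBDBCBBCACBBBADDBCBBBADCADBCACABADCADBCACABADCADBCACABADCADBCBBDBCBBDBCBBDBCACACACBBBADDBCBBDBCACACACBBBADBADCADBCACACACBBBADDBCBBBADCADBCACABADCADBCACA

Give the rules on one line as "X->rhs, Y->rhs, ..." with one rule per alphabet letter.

A->CBB, B->CA, C->DB, D->BAD

  step 1 ⇒ step 2: BADDBBADCA ⇒ CA·CBB·BAD·BAD·CA·CA·CBB·BAD·DB·CBB
    A ↦ CBB
    B ↦ CA
    C ↦ DB
    D ↦ BAD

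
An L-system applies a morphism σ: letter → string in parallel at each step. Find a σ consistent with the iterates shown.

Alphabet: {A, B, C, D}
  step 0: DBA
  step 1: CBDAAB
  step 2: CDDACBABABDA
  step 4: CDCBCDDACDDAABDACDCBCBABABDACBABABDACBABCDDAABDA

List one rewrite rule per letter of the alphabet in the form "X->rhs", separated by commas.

  step 1 ⇒ step 2: CBDAAB ⇒ CD·DA·CB·AB·AB·DA
    A ↦ AB
    B ↦ DA
    C ↦ CD
    D ↦ CB

A->AB, B->DA, C->CD, D->CB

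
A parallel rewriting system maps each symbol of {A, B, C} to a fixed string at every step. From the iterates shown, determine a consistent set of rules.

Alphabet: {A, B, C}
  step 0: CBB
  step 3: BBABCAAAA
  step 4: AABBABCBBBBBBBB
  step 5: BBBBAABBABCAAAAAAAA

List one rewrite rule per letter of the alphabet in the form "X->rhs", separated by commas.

  step 4 ⇒ step 5: AABBABCBBBBBBBB ⇒ BB·BB·A·A·BB·A·BC·A·A·A·A·A·A·A·A
    A ↦ BB
    B ↦ A
    C ↦ BC

A->BB, B->A, C->BC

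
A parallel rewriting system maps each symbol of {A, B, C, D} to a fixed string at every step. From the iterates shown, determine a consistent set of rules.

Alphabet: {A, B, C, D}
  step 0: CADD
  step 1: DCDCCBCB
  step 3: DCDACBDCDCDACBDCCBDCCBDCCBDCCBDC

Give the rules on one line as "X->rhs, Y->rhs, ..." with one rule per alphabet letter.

  step 0 ⇒ step 1: CADD ⇒ DC·DC·CB·CB
    A ↦ DC
    C ↦ DC
    D ↦ CB
    B ↦ DA  (constrained at step 1)

A->DC, B->DA, C->DC, D->CB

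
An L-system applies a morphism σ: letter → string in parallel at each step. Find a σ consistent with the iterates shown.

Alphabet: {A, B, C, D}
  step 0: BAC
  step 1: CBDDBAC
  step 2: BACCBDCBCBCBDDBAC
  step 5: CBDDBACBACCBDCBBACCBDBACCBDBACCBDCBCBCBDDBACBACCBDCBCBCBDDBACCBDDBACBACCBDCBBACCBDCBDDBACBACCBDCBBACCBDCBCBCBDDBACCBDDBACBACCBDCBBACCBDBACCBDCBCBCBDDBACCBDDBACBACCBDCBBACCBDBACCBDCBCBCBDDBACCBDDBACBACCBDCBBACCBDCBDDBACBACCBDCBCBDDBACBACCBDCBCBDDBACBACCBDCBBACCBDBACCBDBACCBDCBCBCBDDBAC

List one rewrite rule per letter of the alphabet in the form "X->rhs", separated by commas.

  step 1 ⇒ step 2: CBDDBAC ⇒ BAC·CBD·CB·CB·CBD·D·BAC
    A ↦ D
    B ↦ CBD
    C ↦ BAC
    D ↦ CB

A->D, B->CBD, C->BAC, D->CB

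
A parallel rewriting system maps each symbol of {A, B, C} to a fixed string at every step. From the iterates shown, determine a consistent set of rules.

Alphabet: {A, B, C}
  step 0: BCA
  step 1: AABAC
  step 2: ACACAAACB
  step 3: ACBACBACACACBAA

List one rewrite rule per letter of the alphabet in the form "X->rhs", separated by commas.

A->AC, B->AA, C->B

  step 2 ⇒ step 3: ACACAAACB ⇒ AC·B·AC·B·AC·AC·AC·B·AA
    A ↦ AC
    B ↦ AA
    C ↦ B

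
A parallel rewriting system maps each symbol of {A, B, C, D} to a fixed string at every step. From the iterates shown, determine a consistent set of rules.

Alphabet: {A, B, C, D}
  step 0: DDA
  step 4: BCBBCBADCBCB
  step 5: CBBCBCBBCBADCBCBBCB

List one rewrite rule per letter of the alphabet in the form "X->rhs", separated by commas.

  step 4 ⇒ step 5: BCBBCBADCBCB ⇒ CB·B·CB·CB·B·CB·AD·C·B·CB·B·CB
    A ↦ AD
    B ↦ CB
    C ↦ B
    D ↦ C

A->AD, B->CB, C->B, D->C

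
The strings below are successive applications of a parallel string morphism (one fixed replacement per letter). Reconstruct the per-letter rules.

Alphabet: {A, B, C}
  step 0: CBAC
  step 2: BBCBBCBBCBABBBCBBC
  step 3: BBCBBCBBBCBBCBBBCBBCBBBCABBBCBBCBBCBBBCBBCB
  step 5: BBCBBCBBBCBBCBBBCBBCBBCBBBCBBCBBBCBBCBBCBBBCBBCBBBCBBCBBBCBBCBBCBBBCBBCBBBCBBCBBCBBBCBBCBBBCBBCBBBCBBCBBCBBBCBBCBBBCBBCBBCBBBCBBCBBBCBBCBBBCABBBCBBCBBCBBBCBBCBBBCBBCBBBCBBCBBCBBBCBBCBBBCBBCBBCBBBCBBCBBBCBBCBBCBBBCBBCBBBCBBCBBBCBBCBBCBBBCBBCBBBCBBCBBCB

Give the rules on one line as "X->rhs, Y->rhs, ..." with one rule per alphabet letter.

  step 2 ⇒ step 3: BBCBBCBBCBABBBCBBC ⇒ BBC·BBC·B·BBC·BBC·B·BBC·BBC·B·BBC·AB·BBC·BBC·BBC·B·BBC·BBC·B
    A ↦ AB
    B ↦ BBC
    C ↦ B

A->AB, B->BBC, C->B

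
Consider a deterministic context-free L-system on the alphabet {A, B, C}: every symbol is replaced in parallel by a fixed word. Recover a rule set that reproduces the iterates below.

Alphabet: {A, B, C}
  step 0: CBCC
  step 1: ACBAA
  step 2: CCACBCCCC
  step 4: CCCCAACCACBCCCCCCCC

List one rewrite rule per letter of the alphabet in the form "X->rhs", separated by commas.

A->CC, B->CB, C->A

  step 1 ⇒ step 2: ACBAA ⇒ CC·A·CB·CC·CC
    A ↦ CC
    B ↦ CB
    C ↦ A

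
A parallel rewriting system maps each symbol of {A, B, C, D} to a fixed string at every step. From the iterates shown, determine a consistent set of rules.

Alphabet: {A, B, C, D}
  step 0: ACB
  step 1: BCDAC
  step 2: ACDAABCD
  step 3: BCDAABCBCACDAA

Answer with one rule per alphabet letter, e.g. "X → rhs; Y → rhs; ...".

A->BC, B->AC, C->D, D->AA

  step 2 ⇒ step 3: ACDAABCD ⇒ BC·D·AA·BC·BC·AC·D·AA
    A ↦ BC
    B ↦ AC
    C ↦ D
    D ↦ AA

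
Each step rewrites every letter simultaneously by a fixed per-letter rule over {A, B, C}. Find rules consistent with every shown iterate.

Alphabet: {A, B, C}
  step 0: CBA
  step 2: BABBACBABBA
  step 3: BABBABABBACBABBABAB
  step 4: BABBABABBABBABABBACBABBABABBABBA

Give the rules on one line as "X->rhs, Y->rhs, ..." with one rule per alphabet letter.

  step 3 ⇒ step 4: BABBABABBACBABBABAB ⇒ BA·B·BA·BA·B·BA·B·BA·BA·B·BAC·BA·B·BA·BA·B·BA·B·BA
    A ↦ B
    B ↦ BA
    C ↦ BAC

A->B, B->BA, C->BAC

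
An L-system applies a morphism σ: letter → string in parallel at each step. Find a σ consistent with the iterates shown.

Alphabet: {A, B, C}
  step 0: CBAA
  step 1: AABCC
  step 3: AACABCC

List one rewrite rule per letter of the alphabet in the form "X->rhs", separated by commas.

A->C, B->AB, C->A

  step 0 ⇒ step 1: CBAA ⇒ A·AB·C·C
    A ↦ C
    B ↦ AB
    C ↦ A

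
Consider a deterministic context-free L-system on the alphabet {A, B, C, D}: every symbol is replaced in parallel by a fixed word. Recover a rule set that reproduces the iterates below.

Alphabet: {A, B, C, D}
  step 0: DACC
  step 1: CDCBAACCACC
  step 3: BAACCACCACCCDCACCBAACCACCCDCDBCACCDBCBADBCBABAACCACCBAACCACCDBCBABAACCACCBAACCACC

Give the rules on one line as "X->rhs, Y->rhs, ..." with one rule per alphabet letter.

A->BA, B->DBC, C->ACC, D->CDC

  step 0 ⇒ step 1: DACC ⇒ CDC·BA·ACC·ACC
    A ↦ BA
    C ↦ ACC
    D ↦ CDC
    B ↦ DBC  (constrained at step 1)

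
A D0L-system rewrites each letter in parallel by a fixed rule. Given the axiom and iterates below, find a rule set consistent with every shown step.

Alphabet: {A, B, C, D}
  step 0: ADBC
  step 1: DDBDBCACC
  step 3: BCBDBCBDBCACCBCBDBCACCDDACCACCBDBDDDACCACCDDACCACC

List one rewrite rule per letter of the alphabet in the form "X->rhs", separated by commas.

  step 0 ⇒ step 1: ADBC ⇒ DD·BD·BC·ACC
    A ↦ DD
    B ↦ BC
    C ↦ ACC
    D ↦ BD

A->DD, B->BC, C->ACC, D->BD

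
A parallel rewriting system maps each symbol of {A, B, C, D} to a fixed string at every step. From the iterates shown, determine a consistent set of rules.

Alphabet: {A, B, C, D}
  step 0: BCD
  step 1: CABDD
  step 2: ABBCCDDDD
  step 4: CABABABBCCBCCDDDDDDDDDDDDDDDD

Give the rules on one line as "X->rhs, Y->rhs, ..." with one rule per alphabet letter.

A->BC, B->C, C->AB, D->DD

  step 1 ⇒ step 2: CABDD ⇒ AB·BC·C·DD·DD
    A ↦ BC
    B ↦ C
    C ↦ AB
    D ↦ DD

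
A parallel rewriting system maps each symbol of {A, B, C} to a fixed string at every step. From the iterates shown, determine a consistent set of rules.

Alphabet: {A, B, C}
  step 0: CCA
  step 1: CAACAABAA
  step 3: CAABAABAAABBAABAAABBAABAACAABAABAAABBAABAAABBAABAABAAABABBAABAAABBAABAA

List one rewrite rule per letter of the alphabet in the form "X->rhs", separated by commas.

A->BAA, B->AB, C->CAA

  step 0 ⇒ step 1: CCA ⇒ CAA·CAA·BAA
    A ↦ BAA
    C ↦ CAA
    B ↦ AB  (constrained at step 1)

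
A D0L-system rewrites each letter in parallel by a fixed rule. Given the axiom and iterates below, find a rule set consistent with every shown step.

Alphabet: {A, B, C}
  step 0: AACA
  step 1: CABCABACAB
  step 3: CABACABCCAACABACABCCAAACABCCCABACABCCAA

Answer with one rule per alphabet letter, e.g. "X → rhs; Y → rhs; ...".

A->CAB, B->CC, C->A

  step 0 ⇒ step 1: AACA ⇒ CAB·CAB·A·CAB
    A ↦ CAB
    C ↦ A
    B ↦ CC  (constrained at step 1)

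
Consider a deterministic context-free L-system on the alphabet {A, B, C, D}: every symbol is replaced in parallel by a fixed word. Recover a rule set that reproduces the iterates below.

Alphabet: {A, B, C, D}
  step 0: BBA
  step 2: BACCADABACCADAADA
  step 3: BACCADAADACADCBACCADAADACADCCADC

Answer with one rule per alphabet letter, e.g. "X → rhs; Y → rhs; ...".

A->C, B->BAC, C->ADA, D->AD

  step 2 ⇒ step 3: BACCADABACCADAADA ⇒ BAC·C·ADA·ADA·C·AD·C·BAC·C·ADA·ADA·C·AD·C·C·AD·C
    A ↦ C
    B ↦ BAC
    C ↦ ADA
    D ↦ AD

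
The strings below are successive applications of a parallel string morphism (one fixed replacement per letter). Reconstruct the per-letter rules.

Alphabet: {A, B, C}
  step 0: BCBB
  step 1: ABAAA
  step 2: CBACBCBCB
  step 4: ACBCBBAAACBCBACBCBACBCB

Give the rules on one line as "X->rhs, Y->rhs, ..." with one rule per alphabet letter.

  step 1 ⇒ step 2: ABAAA ⇒ CB·A·CB·CB·CB
    A ↦ CB
    B ↦ A
  step 0 ⇒ step 1: BCBB ⇒ A·BA·A·A
    C ↦ BA

A->CB, B->A, C->BA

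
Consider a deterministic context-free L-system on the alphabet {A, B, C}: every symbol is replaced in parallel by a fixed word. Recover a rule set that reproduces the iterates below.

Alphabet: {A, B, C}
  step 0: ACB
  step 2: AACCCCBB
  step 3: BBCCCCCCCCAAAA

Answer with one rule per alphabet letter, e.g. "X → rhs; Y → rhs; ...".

A->B, B->AA, C->CC

  step 2 ⇒ step 3: AACCCCBB ⇒ B·B·CC·CC·CC·CC·AA·AA
    A ↦ B
    B ↦ AA
    C ↦ CC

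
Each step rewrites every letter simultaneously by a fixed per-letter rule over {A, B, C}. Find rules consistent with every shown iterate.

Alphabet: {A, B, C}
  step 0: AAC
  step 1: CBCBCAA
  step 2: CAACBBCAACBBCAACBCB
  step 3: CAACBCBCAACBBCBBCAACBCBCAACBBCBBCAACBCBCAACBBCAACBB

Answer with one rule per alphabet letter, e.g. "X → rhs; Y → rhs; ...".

  step 2 ⇒ step 3: CAACBBCAACBBCAACBCB ⇒ CAA·CB·CB·CAA·CBB·CBB·CAA·CB·CB·CAA·CBB·CBB·CAA·CB·CB·CAA·CBB·CAA·CBB
    A ↦ CB
    B ↦ CBB
    C ↦ CAA

A->CB, B->CBB, C->CAA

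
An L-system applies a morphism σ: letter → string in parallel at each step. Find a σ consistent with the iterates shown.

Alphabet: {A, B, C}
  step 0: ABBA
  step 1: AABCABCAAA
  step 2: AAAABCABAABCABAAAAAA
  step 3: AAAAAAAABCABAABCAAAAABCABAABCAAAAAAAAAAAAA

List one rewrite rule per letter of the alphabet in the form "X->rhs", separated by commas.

  step 2 ⇒ step 3: AAAABCABAABCABAAAAAA ⇒ AA·AA·AA·AA·BCA·B·AA·BCA·AA·AA·BCA·B·AA·BCA·AA·AA·AA·AA·AA·AA
    A ↦ AA
    B ↦ BCA
    C ↦ B

A->AA, B->BCA, C->B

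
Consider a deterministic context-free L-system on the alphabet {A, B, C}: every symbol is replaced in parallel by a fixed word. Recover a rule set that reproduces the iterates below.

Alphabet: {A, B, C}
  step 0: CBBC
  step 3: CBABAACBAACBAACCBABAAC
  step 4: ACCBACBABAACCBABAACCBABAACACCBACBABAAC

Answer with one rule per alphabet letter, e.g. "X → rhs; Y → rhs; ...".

A->BA, B->C, C->AC

  step 3 ⇒ step 4: CBABAACBAACBAACCBABAAC ⇒ AC·C·BA·C·BA·BA·AC·C·BA·BA·AC·C·BA·BA·AC·AC·C·BA·C·BA·BA·AC
    A ↦ BA
    B ↦ C
    C ↦ AC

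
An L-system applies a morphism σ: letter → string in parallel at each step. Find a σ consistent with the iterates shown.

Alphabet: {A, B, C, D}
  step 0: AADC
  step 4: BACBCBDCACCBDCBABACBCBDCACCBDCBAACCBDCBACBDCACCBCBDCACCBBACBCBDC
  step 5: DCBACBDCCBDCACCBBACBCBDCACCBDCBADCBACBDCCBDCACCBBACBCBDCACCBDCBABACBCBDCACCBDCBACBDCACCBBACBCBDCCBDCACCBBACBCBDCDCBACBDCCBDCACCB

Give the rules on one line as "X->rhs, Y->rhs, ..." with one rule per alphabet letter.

  step 4 ⇒ step 5: BACBCBDCACCBDCBABACBCBDCACCBDCBAACCBDCBACBDCACCBCBDCACCBBACBCBDC ⇒ DC·BA·CB·DC·CB·DC·AC·CB·BA·CB·CB·DC·AC·CB·DC·BA·DC·BA·CB·DC·CB·DC·AC·CB·BA·CB·CB·DC·AC·CB·DC·BA·BA·CB·CB·DC·AC·CB·DC·BA·CB·DC·AC·CB·BA·CB·CB·DC·CB·DC·AC·CB·BA·CB·CB·DC·DC·BA·CB·DC·CB·DC·AC·CB
    A ↦ BA
    B ↦ DC
    C ↦ CB
    D ↦ AC

A->BA, B->DC, C->CB, D->AC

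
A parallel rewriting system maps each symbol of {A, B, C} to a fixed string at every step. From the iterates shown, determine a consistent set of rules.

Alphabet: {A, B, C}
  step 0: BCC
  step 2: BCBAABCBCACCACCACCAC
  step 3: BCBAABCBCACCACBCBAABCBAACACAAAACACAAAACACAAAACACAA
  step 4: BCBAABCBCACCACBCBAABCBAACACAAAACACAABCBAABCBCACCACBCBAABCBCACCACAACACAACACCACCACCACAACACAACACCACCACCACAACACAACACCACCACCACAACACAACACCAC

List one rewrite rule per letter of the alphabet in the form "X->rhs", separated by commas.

A->CAC, B->BCB, C->AA

  step 3 ⇒ step 4: BCBAABCBCACCACBCBAABCBAACACAAAACACAAAACACAAAACACAA ⇒ BCB·AA·BCB·CAC·CAC·BCB·AA·BCB·AA·CAC·AA·AA·CAC·AA·BCB·AA·BCB·CAC·CAC·BCB·AA·BCB·CAC·CAC·AA·CAC·AA·CAC·CAC·CAC·CAC·AA·CAC·AA·CAC·CAC·CAC·CAC·AA·CAC·AA·CAC·CAC·CAC·CAC·AA·CAC·AA·CAC·CAC
    A ↦ CAC
    B ↦ BCB
    C ↦ AA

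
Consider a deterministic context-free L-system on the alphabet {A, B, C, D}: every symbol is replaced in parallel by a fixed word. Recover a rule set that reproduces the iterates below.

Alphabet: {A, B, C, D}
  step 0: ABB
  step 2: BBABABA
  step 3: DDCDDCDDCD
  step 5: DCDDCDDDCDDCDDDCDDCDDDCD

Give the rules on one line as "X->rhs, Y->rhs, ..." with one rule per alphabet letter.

A->CD, B->D, C->B, D->BA

  step 2 ⇒ step 3: BBABABA ⇒ D·D·CD·D·CD·D·CD
    A ↦ CD
    B ↦ D
    C ↦ B  (constrained at step 3)
    D ↦ BA  (constrained at step 3)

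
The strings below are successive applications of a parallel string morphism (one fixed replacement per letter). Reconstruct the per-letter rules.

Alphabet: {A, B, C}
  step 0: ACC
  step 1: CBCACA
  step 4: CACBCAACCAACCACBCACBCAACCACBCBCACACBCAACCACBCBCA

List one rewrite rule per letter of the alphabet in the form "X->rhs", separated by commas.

  step 0 ⇒ step 1: ACC ⇒ CB·CA·CA
    A ↦ CB
    C ↦ CA
    B ↦ AC  (constrained at step 1)

A->CB, B->AC, C->CA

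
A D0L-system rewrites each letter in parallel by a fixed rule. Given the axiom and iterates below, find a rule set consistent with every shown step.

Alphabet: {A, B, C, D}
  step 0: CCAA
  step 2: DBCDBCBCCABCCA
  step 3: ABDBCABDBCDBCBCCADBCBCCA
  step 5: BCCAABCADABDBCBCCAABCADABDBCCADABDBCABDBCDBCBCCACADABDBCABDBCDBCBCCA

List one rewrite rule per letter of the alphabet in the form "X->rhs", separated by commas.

A->CA, B->D, C->BC, D->AB

  step 2 ⇒ step 3: DBCDBCBCCABCCA ⇒ AB·D·BC·AB·D·BC·D·BC·BC·CA·D·BC·BC·CA
    A ↦ CA
    B ↦ D
    C ↦ BC
    D ↦ AB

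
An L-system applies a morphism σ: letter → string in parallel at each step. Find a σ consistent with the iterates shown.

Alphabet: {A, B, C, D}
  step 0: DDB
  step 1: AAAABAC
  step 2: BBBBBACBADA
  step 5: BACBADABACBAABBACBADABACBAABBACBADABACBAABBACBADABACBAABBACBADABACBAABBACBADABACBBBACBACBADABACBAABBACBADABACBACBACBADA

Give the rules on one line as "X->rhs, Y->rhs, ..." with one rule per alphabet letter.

  step 1 ⇒ step 2: AAAABAC ⇒ B·B·B·B·BAC·B·ADA
    A ↦ B
    B ↦ BAC
    C ↦ ADA
  step 0 ⇒ step 1: DDB ⇒ AA·AA·BAC
    D ↦ AA

A->B, B->BAC, C->ADA, D->AA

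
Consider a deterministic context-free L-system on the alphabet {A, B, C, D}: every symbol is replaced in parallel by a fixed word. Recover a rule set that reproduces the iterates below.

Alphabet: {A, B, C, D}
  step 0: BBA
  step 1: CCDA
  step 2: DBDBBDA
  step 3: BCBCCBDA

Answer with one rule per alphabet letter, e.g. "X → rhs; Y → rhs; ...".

A->DA, B->C, C->DB, D->B

  step 2 ⇒ step 3: DBDBBDA ⇒ B·C·B·C·C·B·DA
    A ↦ DA
    B ↦ C
    D ↦ B
  step 1 ⇒ step 2: CCDA ⇒ DB·DB·B·DA
    C ↦ DB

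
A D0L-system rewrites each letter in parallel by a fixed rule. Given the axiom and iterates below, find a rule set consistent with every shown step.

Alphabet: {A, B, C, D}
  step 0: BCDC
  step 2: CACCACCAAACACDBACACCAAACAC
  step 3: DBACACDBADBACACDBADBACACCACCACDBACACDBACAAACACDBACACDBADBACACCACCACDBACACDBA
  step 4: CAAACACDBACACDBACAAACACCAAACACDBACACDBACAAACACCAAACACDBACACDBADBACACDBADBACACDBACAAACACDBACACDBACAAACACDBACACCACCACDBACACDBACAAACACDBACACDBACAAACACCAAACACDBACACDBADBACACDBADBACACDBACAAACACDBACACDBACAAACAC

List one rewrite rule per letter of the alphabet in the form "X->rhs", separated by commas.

A->CAC, B->AA, C->DBA, D->CA

  step 3 ⇒ step 4: DBACACDBADBACACDBADBACACCACCACDBACACDBACAAACACDBACACDBADBACACCACCACDBACACDBA ⇒ CA·AA·CAC·DBA·CAC·DBA·CA·AA·CAC·CA·AA·CAC·DBA·CAC·DBA·CA·AA·CAC·CA·AA·CAC·DBA·CAC·DBA·DBA·CAC·DBA·DBA·CAC·DBA·CA·AA·CAC·DBA·CAC·DBA·CA·AA·CAC·DBA·CAC·CAC·CAC·DBA·CAC·DBA·CA·AA·CAC·DBA·CAC·DBA·CA·AA·CAC·CA·AA·CAC·DBA·CAC·DBA·DBA·CAC·DBA·DBA·CAC·DBA·CA·AA·CAC·DBA·CAC·DBA·CA·AA·CAC
    A ↦ CAC
    B ↦ AA
    C ↦ DBA
    D ↦ CA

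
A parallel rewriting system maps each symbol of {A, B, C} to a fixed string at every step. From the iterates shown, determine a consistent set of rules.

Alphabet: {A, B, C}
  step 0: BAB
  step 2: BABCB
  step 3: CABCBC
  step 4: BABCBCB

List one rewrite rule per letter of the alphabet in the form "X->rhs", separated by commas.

  step 3 ⇒ step 4: CABCBC ⇒ B·AB·C·B·C·B
    A ↦ AB
    B ↦ C
    C ↦ B

A->AB, B->C, C->B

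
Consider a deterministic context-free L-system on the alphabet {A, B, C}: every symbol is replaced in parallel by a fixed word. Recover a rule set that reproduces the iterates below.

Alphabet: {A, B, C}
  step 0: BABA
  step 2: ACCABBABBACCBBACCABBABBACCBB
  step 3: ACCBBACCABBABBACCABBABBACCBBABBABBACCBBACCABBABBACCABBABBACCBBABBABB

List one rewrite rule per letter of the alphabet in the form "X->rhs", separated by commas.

  step 2 ⇒ step 3: ACCABBABBACCBBACCABBABBACCBB ⇒ ACC·B·B·ACC·ABB·ABB·ACC·ABB·ABB·ACC·B·B·ABB·ABB·ACC·B·B·ACC·ABB·ABB·ACC·ABB·ABB·ACC·B·B·ABB·ABB
    A ↦ ACC
    B ↦ ABB
    C ↦ B

A->ACC, B->ABB, C->B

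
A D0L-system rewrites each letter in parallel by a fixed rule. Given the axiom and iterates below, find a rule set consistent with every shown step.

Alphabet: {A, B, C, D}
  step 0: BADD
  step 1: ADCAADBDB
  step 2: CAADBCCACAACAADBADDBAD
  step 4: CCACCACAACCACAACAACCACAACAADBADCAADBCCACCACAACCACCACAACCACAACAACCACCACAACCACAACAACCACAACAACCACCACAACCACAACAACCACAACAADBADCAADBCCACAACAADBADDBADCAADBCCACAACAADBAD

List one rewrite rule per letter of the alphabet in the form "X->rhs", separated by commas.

A->CAA, B->AD, C->CCA, D->DB

  step 1 ⇒ step 2: ADCAADBDB ⇒ CAA·DB·CCA·CAA·CAA·DB·AD·DB·AD
    A ↦ CAA
    B ↦ AD
    C ↦ CCA
    D ↦ DB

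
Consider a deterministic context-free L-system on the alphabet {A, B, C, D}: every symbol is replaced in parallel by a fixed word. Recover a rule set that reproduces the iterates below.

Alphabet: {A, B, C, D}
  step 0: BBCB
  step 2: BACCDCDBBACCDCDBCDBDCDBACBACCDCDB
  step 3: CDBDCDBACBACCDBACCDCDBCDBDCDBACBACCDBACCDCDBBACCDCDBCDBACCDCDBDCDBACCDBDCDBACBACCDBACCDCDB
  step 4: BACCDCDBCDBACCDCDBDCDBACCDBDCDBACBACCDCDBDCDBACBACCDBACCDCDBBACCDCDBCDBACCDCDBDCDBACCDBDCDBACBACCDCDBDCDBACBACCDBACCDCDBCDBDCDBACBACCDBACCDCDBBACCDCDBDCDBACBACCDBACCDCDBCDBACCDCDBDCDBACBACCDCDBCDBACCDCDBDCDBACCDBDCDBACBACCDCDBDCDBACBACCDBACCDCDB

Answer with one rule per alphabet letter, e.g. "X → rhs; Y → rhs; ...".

  step 3 ⇒ step 4: CDBDCDBACBACCDBACCDCDBCDBDCDBACBACCDBACCDCDBBACCDCDBCDBACCDCDBDCDBACCDBDCDBACBACCDBACCDCDB ⇒ BAC·CD·CDB·CD·BAC·CD·CDB·DCD·BAC·CDB·DCD·BAC·BAC·CD·CDB·DCD·BAC·BAC·CD·BAC·CD·CDB·BAC·CD·CDB·CD·BAC·CD·CDB·DCD·BAC·CDB·DCD·BAC·BAC·CD·CDB·DCD·BAC·BAC·CD·BAC·CD·CDB·CDB·DCD·BAC·BAC·CD·BAC·CD·CDB·BAC·CD·CDB·DCD·BAC·BAC·CD·BAC·CD·CDB·CD·BAC·CD·CDB·DCD·BAC·BAC·CD·CDB·CD·BAC·CD·CDB·DCD·BAC·CDB·DCD·BAC·BAC·CD·CDB·DCD·BAC·BAC·CD·BAC·CD·CDB
    A ↦ DCD
    B ↦ CDB
    C ↦ BAC
    D ↦ CD

A->DCD, B->CDB, C->BAC, D->CD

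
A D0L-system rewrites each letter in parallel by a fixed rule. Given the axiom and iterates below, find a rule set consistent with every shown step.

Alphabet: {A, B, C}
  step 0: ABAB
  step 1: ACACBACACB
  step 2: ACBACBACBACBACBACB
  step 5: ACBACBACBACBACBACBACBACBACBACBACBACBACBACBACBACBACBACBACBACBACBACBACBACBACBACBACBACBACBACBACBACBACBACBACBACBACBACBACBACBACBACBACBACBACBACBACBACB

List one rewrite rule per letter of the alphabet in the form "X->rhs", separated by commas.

A->AC, B->ACB, C->B

  step 1 ⇒ step 2: ACACBACACB ⇒ AC·B·AC·B·ACB·AC·B·AC·B·ACB
    A ↦ AC
    B ↦ ACB
    C ↦ B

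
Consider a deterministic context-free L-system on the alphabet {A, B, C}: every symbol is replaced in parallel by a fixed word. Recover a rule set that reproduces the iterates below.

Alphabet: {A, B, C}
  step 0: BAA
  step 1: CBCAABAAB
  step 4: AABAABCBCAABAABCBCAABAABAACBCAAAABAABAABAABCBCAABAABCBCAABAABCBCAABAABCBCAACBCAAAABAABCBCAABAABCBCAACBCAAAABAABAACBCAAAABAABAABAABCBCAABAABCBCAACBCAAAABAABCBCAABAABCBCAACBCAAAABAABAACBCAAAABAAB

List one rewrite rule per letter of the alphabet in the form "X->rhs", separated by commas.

  step 0 ⇒ step 1: BAA ⇒ CBC·AAB·AAB
    A ↦ AAB
    B ↦ CBC
    C ↦ AA  (constrained at step 1)

A->AAB, B->CBC, C->AA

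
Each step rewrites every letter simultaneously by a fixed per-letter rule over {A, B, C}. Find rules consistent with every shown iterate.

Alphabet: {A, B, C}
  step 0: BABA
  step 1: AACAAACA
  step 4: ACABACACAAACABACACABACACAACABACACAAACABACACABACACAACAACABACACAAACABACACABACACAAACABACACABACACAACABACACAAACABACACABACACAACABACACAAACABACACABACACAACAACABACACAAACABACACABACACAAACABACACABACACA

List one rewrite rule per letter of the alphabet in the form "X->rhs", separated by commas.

  step 0 ⇒ step 1: BABA ⇒ A·ACA·A·ACA
    A ↦ ACA
    B ↦ A
    C ↦ BAC  (constrained at step 1)

A->ACA, B->A, C->BAC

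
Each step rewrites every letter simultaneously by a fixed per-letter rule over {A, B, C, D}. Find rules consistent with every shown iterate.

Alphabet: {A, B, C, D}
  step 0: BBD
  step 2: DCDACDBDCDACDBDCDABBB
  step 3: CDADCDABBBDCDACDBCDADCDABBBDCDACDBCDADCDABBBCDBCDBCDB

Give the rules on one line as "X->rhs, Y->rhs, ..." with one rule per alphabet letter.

  step 2 ⇒ step 3: DCDACDBDCDACDBDCDABBB ⇒ CDA·D·CDA·BBB·D·CDA·CDB·CDA·D·CDA·BBB·D·CDA·CDB·CDA·D·CDA·BBB·CDB·CDB·CDB
    A ↦ BBB
    B ↦ CDB
    C ↦ D
    D ↦ CDA

A->BBB, B->CDB, C->D, D->CDA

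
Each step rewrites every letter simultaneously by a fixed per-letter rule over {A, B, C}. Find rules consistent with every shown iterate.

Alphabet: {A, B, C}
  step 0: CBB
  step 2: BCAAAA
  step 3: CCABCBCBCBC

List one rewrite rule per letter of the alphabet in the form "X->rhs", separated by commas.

  step 2 ⇒ step 3: BCAAAA ⇒ CC·A·BC·BC·BC·BC
    A ↦ BC
    B ↦ CC
    C ↦ A

A->BC, B->CC, C->A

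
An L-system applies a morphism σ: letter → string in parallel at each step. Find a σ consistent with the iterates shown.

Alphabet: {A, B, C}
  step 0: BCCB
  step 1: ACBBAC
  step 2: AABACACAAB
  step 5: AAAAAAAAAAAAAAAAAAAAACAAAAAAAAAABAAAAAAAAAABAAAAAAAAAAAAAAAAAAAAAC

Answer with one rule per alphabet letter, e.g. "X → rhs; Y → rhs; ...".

  step 1 ⇒ step 2: ACBBAC ⇒ AA·B·AC·AC·AA·B
    A ↦ AA
    B ↦ AC
    C ↦ B

A->AA, B->AC, C->B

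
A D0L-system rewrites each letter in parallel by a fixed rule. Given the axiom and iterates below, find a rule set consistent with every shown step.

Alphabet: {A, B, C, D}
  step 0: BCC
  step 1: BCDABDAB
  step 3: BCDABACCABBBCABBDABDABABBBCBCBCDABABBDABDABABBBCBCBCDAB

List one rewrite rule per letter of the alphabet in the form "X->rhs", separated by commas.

A->ABB, B->BC, C->DAB, D->ACC

  step 0 ⇒ step 1: BCC ⇒ BC·DAB·DAB
    B ↦ BC
    C ↦ DAB
    A ↦ ABB  (constrained at step 1)
    D ↦ ACC  (constrained at step 1)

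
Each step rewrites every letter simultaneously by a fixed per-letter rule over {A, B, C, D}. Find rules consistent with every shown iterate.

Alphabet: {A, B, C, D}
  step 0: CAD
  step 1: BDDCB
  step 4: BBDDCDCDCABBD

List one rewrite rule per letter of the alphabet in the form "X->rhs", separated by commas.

A->DC, B->A, C->BD, D->B

  step 0 ⇒ step 1: CAD ⇒ BD·DC·B
    A ↦ DC
    C ↦ BD
    D ↦ B
    B ↦ A  (constrained at step 1)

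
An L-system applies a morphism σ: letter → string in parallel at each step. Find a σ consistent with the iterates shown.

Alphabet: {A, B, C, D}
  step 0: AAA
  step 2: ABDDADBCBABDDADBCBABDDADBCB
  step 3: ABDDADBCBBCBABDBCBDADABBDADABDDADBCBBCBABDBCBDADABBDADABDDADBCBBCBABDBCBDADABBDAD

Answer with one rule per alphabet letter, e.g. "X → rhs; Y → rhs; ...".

A->ABD, B->DAD, C->ABB, D->BCB

  step 2 ⇒ step 3: ABDDADBCBABDDADBCBABDDADBCB ⇒ ABD·DAD·BCB·BCB·ABD·BCB·DAD·ABB·DAD·ABD·DAD·BCB·BCB·ABD·BCB·DAD·ABB·DAD·ABD·DAD·BCB·BCB·ABD·BCB·DAD·ABB·DAD
    A ↦ ABD
    B ↦ DAD
    C ↦ ABB
    D ↦ BCB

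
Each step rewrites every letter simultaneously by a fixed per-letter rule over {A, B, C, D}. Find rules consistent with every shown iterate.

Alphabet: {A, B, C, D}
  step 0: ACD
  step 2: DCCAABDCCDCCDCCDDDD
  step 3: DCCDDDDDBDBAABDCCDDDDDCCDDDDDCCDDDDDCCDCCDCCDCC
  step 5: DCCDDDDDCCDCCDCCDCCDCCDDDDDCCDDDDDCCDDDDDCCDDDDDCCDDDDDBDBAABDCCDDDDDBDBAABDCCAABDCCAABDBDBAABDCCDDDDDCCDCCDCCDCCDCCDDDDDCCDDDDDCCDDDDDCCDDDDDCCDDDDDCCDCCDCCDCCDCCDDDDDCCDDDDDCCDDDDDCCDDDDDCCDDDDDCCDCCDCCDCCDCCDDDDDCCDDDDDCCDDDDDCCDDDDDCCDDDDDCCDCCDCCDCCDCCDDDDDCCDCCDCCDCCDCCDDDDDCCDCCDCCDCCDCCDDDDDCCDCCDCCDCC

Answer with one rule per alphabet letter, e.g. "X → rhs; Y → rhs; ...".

  step 2 ⇒ step 3: DCCAABDCCDCCDCCDDDD ⇒ DCC·DD·DD·DB·DB·AAB·DCC·DD·DD·DCC·DD·DD·DCC·DD·DD·DCC·DCC·DCC·DCC
    A ↦ DB
    B ↦ AAB
    C ↦ DD
    D ↦ DCC

A->DB, B->AAB, C->DD, D->DCC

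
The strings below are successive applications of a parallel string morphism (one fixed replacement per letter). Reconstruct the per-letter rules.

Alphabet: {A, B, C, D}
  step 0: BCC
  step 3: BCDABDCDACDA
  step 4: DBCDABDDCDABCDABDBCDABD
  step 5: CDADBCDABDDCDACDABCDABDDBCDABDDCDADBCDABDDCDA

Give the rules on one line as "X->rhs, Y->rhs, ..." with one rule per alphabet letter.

A->BD, B->D, C->B, D->CDA

  step 4 ⇒ step 5: DBCDABDDCDABCDABDBCDABD ⇒ CDA·D·B·CDA·BD·D·CDA·CDA·B·CDA·BD·D·B·CDA·BD·D·CDA·D·B·CDA·BD·D·CDA
    A ↦ BD
    B ↦ D
    C ↦ B
    D ↦ CDA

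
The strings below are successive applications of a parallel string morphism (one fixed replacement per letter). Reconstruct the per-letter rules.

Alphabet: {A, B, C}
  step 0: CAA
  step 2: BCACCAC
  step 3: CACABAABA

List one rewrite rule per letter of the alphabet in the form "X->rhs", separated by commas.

A->B, B->CAC, C->A

  step 2 ⇒ step 3: BCACCAC ⇒ CAC·A·B·A·A·B·A
    A ↦ B
    B ↦ CAC
    C ↦ A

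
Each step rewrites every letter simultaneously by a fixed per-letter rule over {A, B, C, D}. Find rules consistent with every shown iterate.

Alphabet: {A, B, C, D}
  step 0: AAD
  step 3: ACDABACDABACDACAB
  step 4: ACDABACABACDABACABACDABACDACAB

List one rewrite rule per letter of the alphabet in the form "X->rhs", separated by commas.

  step 3 ⇒ step 4: ACDABACDABACDACAB ⇒ AC·D·AB·AC·AB·AC·D·AB·AC·AB·AC·D·AB·AC·D·AC·AB
    A ↦ AC
    B ↦ AB
    C ↦ D
    D ↦ AB

A->AC, B->AB, C->D, D->AB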